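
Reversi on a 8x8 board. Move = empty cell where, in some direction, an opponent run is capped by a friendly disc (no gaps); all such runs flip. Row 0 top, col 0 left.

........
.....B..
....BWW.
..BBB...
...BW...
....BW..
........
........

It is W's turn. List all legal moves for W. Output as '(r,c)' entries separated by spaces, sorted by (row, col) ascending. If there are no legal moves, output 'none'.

Answer: (0,4) (0,5) (1,4) (2,2) (2,3) (4,2) (5,2) (5,3) (6,4)

Derivation:
(0,4): flips 1 -> legal
(0,5): flips 1 -> legal
(0,6): no bracket -> illegal
(1,3): no bracket -> illegal
(1,4): flips 2 -> legal
(1,6): no bracket -> illegal
(2,1): no bracket -> illegal
(2,2): flips 1 -> legal
(2,3): flips 1 -> legal
(3,1): no bracket -> illegal
(3,5): no bracket -> illegal
(4,1): no bracket -> illegal
(4,2): flips 1 -> legal
(4,5): no bracket -> illegal
(5,2): flips 2 -> legal
(5,3): flips 1 -> legal
(6,3): no bracket -> illegal
(6,4): flips 1 -> legal
(6,5): no bracket -> illegal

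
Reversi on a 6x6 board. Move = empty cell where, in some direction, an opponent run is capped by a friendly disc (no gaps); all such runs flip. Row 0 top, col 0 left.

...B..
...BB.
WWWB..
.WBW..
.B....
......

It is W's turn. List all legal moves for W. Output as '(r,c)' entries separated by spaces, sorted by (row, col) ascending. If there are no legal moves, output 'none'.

Answer: (0,4) (2,4) (4,2) (4,3) (5,1)

Derivation:
(0,2): no bracket -> illegal
(0,4): flips 1 -> legal
(0,5): no bracket -> illegal
(1,2): no bracket -> illegal
(1,5): no bracket -> illegal
(2,4): flips 1 -> legal
(2,5): no bracket -> illegal
(3,0): no bracket -> illegal
(3,4): no bracket -> illegal
(4,0): no bracket -> illegal
(4,2): flips 1 -> legal
(4,3): flips 1 -> legal
(5,0): no bracket -> illegal
(5,1): flips 1 -> legal
(5,2): no bracket -> illegal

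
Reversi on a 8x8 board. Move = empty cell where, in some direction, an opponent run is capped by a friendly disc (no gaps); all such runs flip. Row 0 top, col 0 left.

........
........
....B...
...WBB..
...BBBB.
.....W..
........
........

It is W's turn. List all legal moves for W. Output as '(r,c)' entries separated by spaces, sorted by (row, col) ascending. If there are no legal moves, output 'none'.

(1,3): no bracket -> illegal
(1,4): no bracket -> illegal
(1,5): flips 1 -> legal
(2,3): no bracket -> illegal
(2,5): flips 2 -> legal
(2,6): no bracket -> illegal
(3,2): no bracket -> illegal
(3,6): flips 2 -> legal
(3,7): flips 1 -> legal
(4,2): no bracket -> illegal
(4,7): no bracket -> illegal
(5,2): no bracket -> illegal
(5,3): flips 1 -> legal
(5,4): no bracket -> illegal
(5,6): no bracket -> illegal
(5,7): no bracket -> illegal

Answer: (1,5) (2,5) (3,6) (3,7) (5,3)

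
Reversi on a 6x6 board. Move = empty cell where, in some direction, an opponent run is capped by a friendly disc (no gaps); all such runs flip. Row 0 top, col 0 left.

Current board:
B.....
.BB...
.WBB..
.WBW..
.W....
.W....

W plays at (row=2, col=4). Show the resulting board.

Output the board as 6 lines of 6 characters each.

Answer: B.....
.BB...
.WWWW.
.WBW..
.W....
.W....

Derivation:
Place W at (2,4); scan 8 dirs for brackets.
Dir NW: first cell '.' (not opp) -> no flip
Dir N: first cell '.' (not opp) -> no flip
Dir NE: first cell '.' (not opp) -> no flip
Dir W: opp run (2,3) (2,2) capped by W -> flip
Dir E: first cell '.' (not opp) -> no flip
Dir SW: first cell 'W' (not opp) -> no flip
Dir S: first cell '.' (not opp) -> no flip
Dir SE: first cell '.' (not opp) -> no flip
All flips: (2,2) (2,3)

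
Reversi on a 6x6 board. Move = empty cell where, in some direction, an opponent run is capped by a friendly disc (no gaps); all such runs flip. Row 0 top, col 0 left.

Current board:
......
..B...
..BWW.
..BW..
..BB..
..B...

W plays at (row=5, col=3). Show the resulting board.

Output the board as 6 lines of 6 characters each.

Place W at (5,3); scan 8 dirs for brackets.
Dir NW: opp run (4,2), next='.' -> no flip
Dir N: opp run (4,3) capped by W -> flip
Dir NE: first cell '.' (not opp) -> no flip
Dir W: opp run (5,2), next='.' -> no flip
Dir E: first cell '.' (not opp) -> no flip
Dir SW: edge -> no flip
Dir S: edge -> no flip
Dir SE: edge -> no flip
All flips: (4,3)

Answer: ......
..B...
..BWW.
..BW..
..BW..
..BW..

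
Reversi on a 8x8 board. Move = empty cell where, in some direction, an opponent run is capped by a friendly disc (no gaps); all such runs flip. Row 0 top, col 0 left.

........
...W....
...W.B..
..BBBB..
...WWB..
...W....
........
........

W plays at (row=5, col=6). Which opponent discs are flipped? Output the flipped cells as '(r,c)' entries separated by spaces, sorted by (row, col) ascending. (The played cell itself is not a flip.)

Dir NW: opp run (4,5) (3,4) capped by W -> flip
Dir N: first cell '.' (not opp) -> no flip
Dir NE: first cell '.' (not opp) -> no flip
Dir W: first cell '.' (not opp) -> no flip
Dir E: first cell '.' (not opp) -> no flip
Dir SW: first cell '.' (not opp) -> no flip
Dir S: first cell '.' (not opp) -> no flip
Dir SE: first cell '.' (not opp) -> no flip

Answer: (3,4) (4,5)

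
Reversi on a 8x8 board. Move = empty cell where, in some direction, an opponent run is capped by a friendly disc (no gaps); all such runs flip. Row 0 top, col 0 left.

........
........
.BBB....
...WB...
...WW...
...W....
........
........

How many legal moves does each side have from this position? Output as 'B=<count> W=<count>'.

Answer: B=5 W=5

Derivation:
-- B to move --
(2,4): no bracket -> illegal
(3,2): flips 1 -> legal
(3,5): no bracket -> illegal
(4,2): no bracket -> illegal
(4,5): no bracket -> illegal
(5,2): flips 1 -> legal
(5,4): flips 1 -> legal
(5,5): flips 2 -> legal
(6,2): no bracket -> illegal
(6,3): flips 3 -> legal
(6,4): no bracket -> illegal
B mobility = 5
-- W to move --
(1,0): no bracket -> illegal
(1,1): flips 1 -> legal
(1,2): no bracket -> illegal
(1,3): flips 1 -> legal
(1,4): no bracket -> illegal
(2,0): no bracket -> illegal
(2,4): flips 1 -> legal
(2,5): flips 1 -> legal
(3,0): no bracket -> illegal
(3,1): no bracket -> illegal
(3,2): no bracket -> illegal
(3,5): flips 1 -> legal
(4,5): no bracket -> illegal
W mobility = 5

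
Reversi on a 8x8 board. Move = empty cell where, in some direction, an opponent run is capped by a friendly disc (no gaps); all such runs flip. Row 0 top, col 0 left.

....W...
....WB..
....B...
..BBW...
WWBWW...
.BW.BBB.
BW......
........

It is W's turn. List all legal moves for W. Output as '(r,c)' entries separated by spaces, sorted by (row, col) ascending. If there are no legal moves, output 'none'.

(0,5): no bracket -> illegal
(0,6): no bracket -> illegal
(1,3): no bracket -> illegal
(1,6): flips 1 -> legal
(2,1): flips 1 -> legal
(2,2): flips 3 -> legal
(2,3): flips 2 -> legal
(2,5): no bracket -> illegal
(2,6): flips 1 -> legal
(3,1): flips 2 -> legal
(3,5): no bracket -> illegal
(4,5): no bracket -> illegal
(4,6): no bracket -> illegal
(4,7): no bracket -> illegal
(5,0): flips 1 -> legal
(5,3): no bracket -> illegal
(5,7): no bracket -> illegal
(6,2): flips 1 -> legal
(6,3): no bracket -> illegal
(6,4): flips 1 -> legal
(6,5): flips 1 -> legal
(6,6): flips 1 -> legal
(6,7): no bracket -> illegal
(7,0): no bracket -> illegal
(7,1): no bracket -> illegal

Answer: (1,6) (2,1) (2,2) (2,3) (2,6) (3,1) (5,0) (6,2) (6,4) (6,5) (6,6)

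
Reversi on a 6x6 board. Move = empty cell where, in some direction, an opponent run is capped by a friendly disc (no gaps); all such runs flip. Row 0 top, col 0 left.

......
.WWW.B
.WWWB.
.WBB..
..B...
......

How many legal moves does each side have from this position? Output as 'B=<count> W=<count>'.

-- B to move --
(0,0): flips 2 -> legal
(0,1): no bracket -> illegal
(0,2): flips 3 -> legal
(0,3): flips 2 -> legal
(0,4): no bracket -> illegal
(1,0): flips 1 -> legal
(1,4): flips 1 -> legal
(2,0): flips 4 -> legal
(3,0): flips 1 -> legal
(3,4): no bracket -> illegal
(4,0): no bracket -> illegal
(4,1): no bracket -> illegal
B mobility = 7
-- W to move --
(0,4): no bracket -> illegal
(0,5): no bracket -> illegal
(1,4): no bracket -> illegal
(2,5): flips 1 -> legal
(3,4): flips 2 -> legal
(3,5): flips 1 -> legal
(4,1): flips 1 -> legal
(4,3): flips 2 -> legal
(4,4): flips 1 -> legal
(5,1): no bracket -> illegal
(5,2): flips 2 -> legal
(5,3): flips 1 -> legal
W mobility = 8

Answer: B=7 W=8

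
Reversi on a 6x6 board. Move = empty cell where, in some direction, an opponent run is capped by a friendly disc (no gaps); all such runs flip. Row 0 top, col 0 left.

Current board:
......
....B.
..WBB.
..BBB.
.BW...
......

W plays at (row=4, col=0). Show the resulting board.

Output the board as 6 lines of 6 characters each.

Answer: ......
....B.
..WBB.
..BBB.
WWW...
......

Derivation:
Place W at (4,0); scan 8 dirs for brackets.
Dir NW: edge -> no flip
Dir N: first cell '.' (not opp) -> no flip
Dir NE: first cell '.' (not opp) -> no flip
Dir W: edge -> no flip
Dir E: opp run (4,1) capped by W -> flip
Dir SW: edge -> no flip
Dir S: first cell '.' (not opp) -> no flip
Dir SE: first cell '.' (not opp) -> no flip
All flips: (4,1)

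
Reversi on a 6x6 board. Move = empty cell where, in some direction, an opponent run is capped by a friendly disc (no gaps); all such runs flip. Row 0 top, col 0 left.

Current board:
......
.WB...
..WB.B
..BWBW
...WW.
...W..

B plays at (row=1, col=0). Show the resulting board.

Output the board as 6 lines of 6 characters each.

Place B at (1,0); scan 8 dirs for brackets.
Dir NW: edge -> no flip
Dir N: first cell '.' (not opp) -> no flip
Dir NE: first cell '.' (not opp) -> no flip
Dir W: edge -> no flip
Dir E: opp run (1,1) capped by B -> flip
Dir SW: edge -> no flip
Dir S: first cell '.' (not opp) -> no flip
Dir SE: first cell '.' (not opp) -> no flip
All flips: (1,1)

Answer: ......
BBB...
..WB.B
..BWBW
...WW.
...W..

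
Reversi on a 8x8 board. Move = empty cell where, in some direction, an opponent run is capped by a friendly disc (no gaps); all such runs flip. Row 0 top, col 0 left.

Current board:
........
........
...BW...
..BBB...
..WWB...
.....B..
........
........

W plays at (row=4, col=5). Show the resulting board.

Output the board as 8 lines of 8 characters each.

Place W at (4,5); scan 8 dirs for brackets.
Dir NW: opp run (3,4) (2,3), next='.' -> no flip
Dir N: first cell '.' (not opp) -> no flip
Dir NE: first cell '.' (not opp) -> no flip
Dir W: opp run (4,4) capped by W -> flip
Dir E: first cell '.' (not opp) -> no flip
Dir SW: first cell '.' (not opp) -> no flip
Dir S: opp run (5,5), next='.' -> no flip
Dir SE: first cell '.' (not opp) -> no flip
All flips: (4,4)

Answer: ........
........
...BW...
..BBB...
..WWWW..
.....B..
........
........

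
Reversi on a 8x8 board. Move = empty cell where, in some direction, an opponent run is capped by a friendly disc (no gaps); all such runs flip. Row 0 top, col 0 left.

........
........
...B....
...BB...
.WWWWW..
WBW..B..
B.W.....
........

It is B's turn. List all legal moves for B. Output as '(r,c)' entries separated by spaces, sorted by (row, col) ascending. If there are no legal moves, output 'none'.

(3,0): no bracket -> illegal
(3,1): flips 1 -> legal
(3,2): no bracket -> illegal
(3,5): flips 1 -> legal
(3,6): no bracket -> illegal
(4,0): flips 1 -> legal
(4,6): no bracket -> illegal
(5,3): flips 2 -> legal
(5,4): flips 1 -> legal
(5,6): flips 1 -> legal
(6,1): flips 2 -> legal
(6,3): no bracket -> illegal
(7,1): no bracket -> illegal
(7,2): no bracket -> illegal
(7,3): flips 1 -> legal

Answer: (3,1) (3,5) (4,0) (5,3) (5,4) (5,6) (6,1) (7,3)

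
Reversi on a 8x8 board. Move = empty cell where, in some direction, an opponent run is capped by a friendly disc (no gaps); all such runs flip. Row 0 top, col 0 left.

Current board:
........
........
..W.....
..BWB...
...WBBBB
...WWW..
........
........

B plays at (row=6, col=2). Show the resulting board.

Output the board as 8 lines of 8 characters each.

Place B at (6,2); scan 8 dirs for brackets.
Dir NW: first cell '.' (not opp) -> no flip
Dir N: first cell '.' (not opp) -> no flip
Dir NE: opp run (5,3) capped by B -> flip
Dir W: first cell '.' (not opp) -> no flip
Dir E: first cell '.' (not opp) -> no flip
Dir SW: first cell '.' (not opp) -> no flip
Dir S: first cell '.' (not opp) -> no flip
Dir SE: first cell '.' (not opp) -> no flip
All flips: (5,3)

Answer: ........
........
..W.....
..BWB...
...WBBBB
...BWW..
..B.....
........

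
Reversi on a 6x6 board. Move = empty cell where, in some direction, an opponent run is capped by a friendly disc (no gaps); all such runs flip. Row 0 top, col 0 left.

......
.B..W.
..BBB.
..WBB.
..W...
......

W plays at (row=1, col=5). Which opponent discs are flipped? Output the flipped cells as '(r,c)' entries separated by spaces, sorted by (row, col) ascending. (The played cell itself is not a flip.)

Answer: (2,4) (3,3)

Derivation:
Dir NW: first cell '.' (not opp) -> no flip
Dir N: first cell '.' (not opp) -> no flip
Dir NE: edge -> no flip
Dir W: first cell 'W' (not opp) -> no flip
Dir E: edge -> no flip
Dir SW: opp run (2,4) (3,3) capped by W -> flip
Dir S: first cell '.' (not opp) -> no flip
Dir SE: edge -> no flip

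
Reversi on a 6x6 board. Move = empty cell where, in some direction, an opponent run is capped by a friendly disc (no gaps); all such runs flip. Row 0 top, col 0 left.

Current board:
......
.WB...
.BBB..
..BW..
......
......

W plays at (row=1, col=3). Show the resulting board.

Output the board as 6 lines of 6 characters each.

Answer: ......
.WWW..
.BBW..
..BW..
......
......

Derivation:
Place W at (1,3); scan 8 dirs for brackets.
Dir NW: first cell '.' (not opp) -> no flip
Dir N: first cell '.' (not opp) -> no flip
Dir NE: first cell '.' (not opp) -> no flip
Dir W: opp run (1,2) capped by W -> flip
Dir E: first cell '.' (not opp) -> no flip
Dir SW: opp run (2,2), next='.' -> no flip
Dir S: opp run (2,3) capped by W -> flip
Dir SE: first cell '.' (not opp) -> no flip
All flips: (1,2) (2,3)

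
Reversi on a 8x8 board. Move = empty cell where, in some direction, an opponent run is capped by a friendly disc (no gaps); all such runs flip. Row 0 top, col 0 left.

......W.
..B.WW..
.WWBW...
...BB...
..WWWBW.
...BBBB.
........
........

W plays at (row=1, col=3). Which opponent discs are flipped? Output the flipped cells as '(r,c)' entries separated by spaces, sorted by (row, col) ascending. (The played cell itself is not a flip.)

Dir NW: first cell '.' (not opp) -> no flip
Dir N: first cell '.' (not opp) -> no flip
Dir NE: first cell '.' (not opp) -> no flip
Dir W: opp run (1,2), next='.' -> no flip
Dir E: first cell 'W' (not opp) -> no flip
Dir SW: first cell 'W' (not opp) -> no flip
Dir S: opp run (2,3) (3,3) capped by W -> flip
Dir SE: first cell 'W' (not opp) -> no flip

Answer: (2,3) (3,3)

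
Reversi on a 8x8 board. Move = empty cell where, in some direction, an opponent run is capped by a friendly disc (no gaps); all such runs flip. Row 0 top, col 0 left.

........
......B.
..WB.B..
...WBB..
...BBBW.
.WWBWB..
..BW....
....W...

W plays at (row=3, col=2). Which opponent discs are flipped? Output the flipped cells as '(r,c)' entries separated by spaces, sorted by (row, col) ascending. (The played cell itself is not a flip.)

Dir NW: first cell '.' (not opp) -> no flip
Dir N: first cell 'W' (not opp) -> no flip
Dir NE: opp run (2,3), next='.' -> no flip
Dir W: first cell '.' (not opp) -> no flip
Dir E: first cell 'W' (not opp) -> no flip
Dir SW: first cell '.' (not opp) -> no flip
Dir S: first cell '.' (not opp) -> no flip
Dir SE: opp run (4,3) capped by W -> flip

Answer: (4,3)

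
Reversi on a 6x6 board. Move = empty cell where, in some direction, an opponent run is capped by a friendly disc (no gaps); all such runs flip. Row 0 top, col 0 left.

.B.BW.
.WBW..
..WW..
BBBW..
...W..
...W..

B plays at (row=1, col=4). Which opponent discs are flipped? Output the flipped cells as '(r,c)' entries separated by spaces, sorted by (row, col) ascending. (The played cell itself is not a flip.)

Dir NW: first cell 'B' (not opp) -> no flip
Dir N: opp run (0,4), next=edge -> no flip
Dir NE: first cell '.' (not opp) -> no flip
Dir W: opp run (1,3) capped by B -> flip
Dir E: first cell '.' (not opp) -> no flip
Dir SW: opp run (2,3) capped by B -> flip
Dir S: first cell '.' (not opp) -> no flip
Dir SE: first cell '.' (not opp) -> no flip

Answer: (1,3) (2,3)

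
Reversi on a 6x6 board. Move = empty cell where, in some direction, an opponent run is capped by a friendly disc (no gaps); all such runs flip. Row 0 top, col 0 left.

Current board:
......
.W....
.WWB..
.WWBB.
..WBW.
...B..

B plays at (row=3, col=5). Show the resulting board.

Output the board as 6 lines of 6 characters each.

Place B at (3,5); scan 8 dirs for brackets.
Dir NW: first cell '.' (not opp) -> no flip
Dir N: first cell '.' (not opp) -> no flip
Dir NE: edge -> no flip
Dir W: first cell 'B' (not opp) -> no flip
Dir E: edge -> no flip
Dir SW: opp run (4,4) capped by B -> flip
Dir S: first cell '.' (not opp) -> no flip
Dir SE: edge -> no flip
All flips: (4,4)

Answer: ......
.W....
.WWB..
.WWBBB
..WBB.
...B..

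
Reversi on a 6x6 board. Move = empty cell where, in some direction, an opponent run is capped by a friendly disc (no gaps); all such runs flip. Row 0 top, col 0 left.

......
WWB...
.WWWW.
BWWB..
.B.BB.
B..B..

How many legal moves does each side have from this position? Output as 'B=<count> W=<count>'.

-- B to move --
(0,0): flips 2 -> legal
(0,1): flips 3 -> legal
(0,2): no bracket -> illegal
(1,3): flips 1 -> legal
(1,4): flips 2 -> legal
(1,5): flips 1 -> legal
(2,0): no bracket -> illegal
(2,5): no bracket -> illegal
(3,4): flips 1 -> legal
(3,5): no bracket -> illegal
(4,0): no bracket -> illegal
(4,2): flips 2 -> legal
B mobility = 7
-- W to move --
(0,1): flips 1 -> legal
(0,2): flips 1 -> legal
(0,3): flips 1 -> legal
(1,3): flips 1 -> legal
(2,0): no bracket -> illegal
(3,4): flips 1 -> legal
(3,5): no bracket -> illegal
(4,0): no bracket -> illegal
(4,2): flips 1 -> legal
(4,5): no bracket -> illegal
(5,1): flips 1 -> legal
(5,2): no bracket -> illegal
(5,4): flips 1 -> legal
(5,5): flips 2 -> legal
W mobility = 9

Answer: B=7 W=9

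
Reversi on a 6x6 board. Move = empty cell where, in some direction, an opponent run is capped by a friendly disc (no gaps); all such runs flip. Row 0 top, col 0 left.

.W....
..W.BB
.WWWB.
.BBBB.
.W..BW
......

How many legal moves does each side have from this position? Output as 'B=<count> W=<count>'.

-- B to move --
(0,0): no bracket -> illegal
(0,2): flips 2 -> legal
(0,3): no bracket -> illegal
(1,0): flips 1 -> legal
(1,1): flips 2 -> legal
(1,3): flips 2 -> legal
(2,0): flips 3 -> legal
(3,0): no bracket -> illegal
(3,5): no bracket -> illegal
(4,0): no bracket -> illegal
(4,2): no bracket -> illegal
(5,0): flips 1 -> legal
(5,1): flips 1 -> legal
(5,2): no bracket -> illegal
(5,4): no bracket -> illegal
(5,5): no bracket -> illegal
B mobility = 7
-- W to move --
(0,3): no bracket -> illegal
(0,4): no bracket -> illegal
(0,5): flips 1 -> legal
(1,3): no bracket -> illegal
(2,0): no bracket -> illegal
(2,5): flips 1 -> legal
(3,0): no bracket -> illegal
(3,5): no bracket -> illegal
(4,0): flips 1 -> legal
(4,2): flips 1 -> legal
(4,3): flips 3 -> legal
(5,3): no bracket -> illegal
(5,4): no bracket -> illegal
(5,5): flips 2 -> legal
W mobility = 6

Answer: B=7 W=6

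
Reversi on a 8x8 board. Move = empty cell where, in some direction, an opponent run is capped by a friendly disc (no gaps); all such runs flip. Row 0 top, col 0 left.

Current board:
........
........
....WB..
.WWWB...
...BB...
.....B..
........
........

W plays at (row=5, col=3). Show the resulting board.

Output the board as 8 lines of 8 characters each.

Place W at (5,3); scan 8 dirs for brackets.
Dir NW: first cell '.' (not opp) -> no flip
Dir N: opp run (4,3) capped by W -> flip
Dir NE: opp run (4,4), next='.' -> no flip
Dir W: first cell '.' (not opp) -> no flip
Dir E: first cell '.' (not opp) -> no flip
Dir SW: first cell '.' (not opp) -> no flip
Dir S: first cell '.' (not opp) -> no flip
Dir SE: first cell '.' (not opp) -> no flip
All flips: (4,3)

Answer: ........
........
....WB..
.WWWB...
...WB...
...W.B..
........
........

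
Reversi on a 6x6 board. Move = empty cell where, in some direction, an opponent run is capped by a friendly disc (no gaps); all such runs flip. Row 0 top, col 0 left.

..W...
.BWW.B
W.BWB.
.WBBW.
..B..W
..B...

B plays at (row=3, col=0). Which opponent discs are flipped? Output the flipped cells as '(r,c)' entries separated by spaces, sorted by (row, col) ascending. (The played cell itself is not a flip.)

Dir NW: edge -> no flip
Dir N: opp run (2,0), next='.' -> no flip
Dir NE: first cell '.' (not opp) -> no flip
Dir W: edge -> no flip
Dir E: opp run (3,1) capped by B -> flip
Dir SW: edge -> no flip
Dir S: first cell '.' (not opp) -> no flip
Dir SE: first cell '.' (not opp) -> no flip

Answer: (3,1)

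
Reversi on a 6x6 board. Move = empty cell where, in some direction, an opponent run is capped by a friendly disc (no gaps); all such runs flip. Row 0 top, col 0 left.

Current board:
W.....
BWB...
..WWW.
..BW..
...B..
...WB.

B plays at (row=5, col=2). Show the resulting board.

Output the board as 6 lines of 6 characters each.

Place B at (5,2); scan 8 dirs for brackets.
Dir NW: first cell '.' (not opp) -> no flip
Dir N: first cell '.' (not opp) -> no flip
Dir NE: first cell 'B' (not opp) -> no flip
Dir W: first cell '.' (not opp) -> no flip
Dir E: opp run (5,3) capped by B -> flip
Dir SW: edge -> no flip
Dir S: edge -> no flip
Dir SE: edge -> no flip
All flips: (5,3)

Answer: W.....
BWB...
..WWW.
..BW..
...B..
..BBB.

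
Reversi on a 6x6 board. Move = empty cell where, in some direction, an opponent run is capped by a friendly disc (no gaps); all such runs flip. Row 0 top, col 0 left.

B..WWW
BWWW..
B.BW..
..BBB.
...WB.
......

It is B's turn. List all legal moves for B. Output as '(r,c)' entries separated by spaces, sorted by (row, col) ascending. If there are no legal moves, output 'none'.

(0,1): flips 2 -> legal
(0,2): flips 2 -> legal
(1,4): flips 4 -> legal
(1,5): no bracket -> illegal
(2,1): no bracket -> illegal
(2,4): flips 1 -> legal
(4,2): flips 1 -> legal
(5,2): flips 1 -> legal
(5,3): flips 1 -> legal
(5,4): flips 1 -> legal

Answer: (0,1) (0,2) (1,4) (2,4) (4,2) (5,2) (5,3) (5,4)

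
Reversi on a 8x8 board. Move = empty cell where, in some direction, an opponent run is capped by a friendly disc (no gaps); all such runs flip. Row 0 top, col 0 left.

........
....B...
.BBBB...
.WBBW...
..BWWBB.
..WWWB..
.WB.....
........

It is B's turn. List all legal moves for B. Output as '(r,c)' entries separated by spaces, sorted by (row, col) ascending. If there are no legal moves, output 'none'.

Answer: (2,0) (3,0) (3,5) (4,0) (4,1) (5,1) (6,0) (6,3) (6,4) (6,5)

Derivation:
(2,0): flips 1 -> legal
(2,5): no bracket -> illegal
(3,0): flips 1 -> legal
(3,5): flips 3 -> legal
(4,0): flips 1 -> legal
(4,1): flips 1 -> legal
(5,0): no bracket -> illegal
(5,1): flips 3 -> legal
(6,0): flips 1 -> legal
(6,3): flips 3 -> legal
(6,4): flips 4 -> legal
(6,5): flips 2 -> legal
(7,0): no bracket -> illegal
(7,1): no bracket -> illegal
(7,2): no bracket -> illegal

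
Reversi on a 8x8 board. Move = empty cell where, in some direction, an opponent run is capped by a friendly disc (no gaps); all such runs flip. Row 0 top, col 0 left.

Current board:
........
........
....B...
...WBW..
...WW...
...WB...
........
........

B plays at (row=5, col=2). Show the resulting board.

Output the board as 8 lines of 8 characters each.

Answer: ........
........
....B...
...WBW..
...BW...
..BBB...
........
........

Derivation:
Place B at (5,2); scan 8 dirs for brackets.
Dir NW: first cell '.' (not opp) -> no flip
Dir N: first cell '.' (not opp) -> no flip
Dir NE: opp run (4,3) capped by B -> flip
Dir W: first cell '.' (not opp) -> no flip
Dir E: opp run (5,3) capped by B -> flip
Dir SW: first cell '.' (not opp) -> no flip
Dir S: first cell '.' (not opp) -> no flip
Dir SE: first cell '.' (not opp) -> no flip
All flips: (4,3) (5,3)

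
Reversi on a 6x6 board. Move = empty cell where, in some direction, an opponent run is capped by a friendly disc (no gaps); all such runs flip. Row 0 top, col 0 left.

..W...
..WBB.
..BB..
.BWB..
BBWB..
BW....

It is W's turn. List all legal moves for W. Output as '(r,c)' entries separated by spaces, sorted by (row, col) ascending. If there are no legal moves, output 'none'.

(0,3): no bracket -> illegal
(0,4): no bracket -> illegal
(0,5): flips 2 -> legal
(1,1): no bracket -> illegal
(1,5): flips 2 -> legal
(2,0): flips 1 -> legal
(2,1): flips 2 -> legal
(2,4): flips 2 -> legal
(2,5): no bracket -> illegal
(3,0): flips 1 -> legal
(3,4): flips 2 -> legal
(4,4): flips 1 -> legal
(5,2): no bracket -> illegal
(5,3): no bracket -> illegal
(5,4): flips 1 -> legal

Answer: (0,5) (1,5) (2,0) (2,1) (2,4) (3,0) (3,4) (4,4) (5,4)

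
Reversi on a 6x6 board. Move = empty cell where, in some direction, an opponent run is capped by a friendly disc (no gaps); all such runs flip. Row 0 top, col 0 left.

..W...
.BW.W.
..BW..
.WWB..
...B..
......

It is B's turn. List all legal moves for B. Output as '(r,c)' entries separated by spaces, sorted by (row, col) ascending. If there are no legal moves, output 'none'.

Answer: (1,3) (2,1) (2,4) (3,0) (4,0) (4,2)

Derivation:
(0,1): no bracket -> illegal
(0,3): no bracket -> illegal
(0,4): no bracket -> illegal
(0,5): no bracket -> illegal
(1,3): flips 2 -> legal
(1,5): no bracket -> illegal
(2,0): no bracket -> illegal
(2,1): flips 1 -> legal
(2,4): flips 1 -> legal
(2,5): no bracket -> illegal
(3,0): flips 2 -> legal
(3,4): no bracket -> illegal
(4,0): flips 1 -> legal
(4,1): no bracket -> illegal
(4,2): flips 1 -> legal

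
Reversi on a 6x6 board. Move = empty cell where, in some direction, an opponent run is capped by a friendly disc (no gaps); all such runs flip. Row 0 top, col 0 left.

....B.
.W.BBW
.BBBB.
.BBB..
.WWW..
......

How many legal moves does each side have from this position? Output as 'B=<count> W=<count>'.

-- B to move --
(0,0): flips 1 -> legal
(0,1): flips 1 -> legal
(0,2): no bracket -> illegal
(0,5): no bracket -> illegal
(1,0): no bracket -> illegal
(1,2): no bracket -> illegal
(2,0): no bracket -> illegal
(2,5): no bracket -> illegal
(3,0): no bracket -> illegal
(3,4): no bracket -> illegal
(4,0): no bracket -> illegal
(4,4): no bracket -> illegal
(5,0): flips 1 -> legal
(5,1): flips 2 -> legal
(5,2): flips 1 -> legal
(5,3): flips 2 -> legal
(5,4): flips 1 -> legal
B mobility = 7
-- W to move --
(0,2): no bracket -> illegal
(0,3): flips 3 -> legal
(0,5): flips 3 -> legal
(1,0): flips 2 -> legal
(1,2): flips 4 -> legal
(2,0): flips 1 -> legal
(2,5): no bracket -> illegal
(3,0): no bracket -> illegal
(3,4): no bracket -> illegal
(3,5): no bracket -> illegal
(4,0): no bracket -> illegal
(4,4): flips 2 -> legal
W mobility = 6

Answer: B=7 W=6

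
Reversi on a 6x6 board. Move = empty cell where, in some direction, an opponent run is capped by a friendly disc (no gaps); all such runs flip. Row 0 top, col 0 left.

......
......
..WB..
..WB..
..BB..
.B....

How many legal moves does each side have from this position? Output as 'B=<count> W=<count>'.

-- B to move --
(1,1): flips 1 -> legal
(1,2): flips 2 -> legal
(1,3): no bracket -> illegal
(2,1): flips 2 -> legal
(3,1): flips 1 -> legal
(4,1): flips 1 -> legal
B mobility = 5
-- W to move --
(1,2): no bracket -> illegal
(1,3): no bracket -> illegal
(1,4): flips 1 -> legal
(2,4): flips 1 -> legal
(3,1): no bracket -> illegal
(3,4): flips 1 -> legal
(4,0): no bracket -> illegal
(4,1): no bracket -> illegal
(4,4): flips 1 -> legal
(5,0): no bracket -> illegal
(5,2): flips 1 -> legal
(5,3): no bracket -> illegal
(5,4): flips 1 -> legal
W mobility = 6

Answer: B=5 W=6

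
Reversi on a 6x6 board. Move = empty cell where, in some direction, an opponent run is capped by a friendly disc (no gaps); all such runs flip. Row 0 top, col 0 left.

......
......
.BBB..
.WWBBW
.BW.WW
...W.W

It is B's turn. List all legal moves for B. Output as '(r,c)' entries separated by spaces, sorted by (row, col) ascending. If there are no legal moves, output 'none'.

(2,0): no bracket -> illegal
(2,4): no bracket -> illegal
(2,5): no bracket -> illegal
(3,0): flips 2 -> legal
(4,0): flips 1 -> legal
(4,3): flips 2 -> legal
(5,1): flips 1 -> legal
(5,2): flips 2 -> legal
(5,4): flips 1 -> legal

Answer: (3,0) (4,0) (4,3) (5,1) (5,2) (5,4)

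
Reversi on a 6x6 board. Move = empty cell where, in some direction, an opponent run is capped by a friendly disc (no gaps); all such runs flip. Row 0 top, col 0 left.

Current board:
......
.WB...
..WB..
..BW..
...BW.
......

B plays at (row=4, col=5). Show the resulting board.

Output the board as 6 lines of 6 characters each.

Answer: ......
.WB...
..WB..
..BW..
...BBB
......

Derivation:
Place B at (4,5); scan 8 dirs for brackets.
Dir NW: first cell '.' (not opp) -> no flip
Dir N: first cell '.' (not opp) -> no flip
Dir NE: edge -> no flip
Dir W: opp run (4,4) capped by B -> flip
Dir E: edge -> no flip
Dir SW: first cell '.' (not opp) -> no flip
Dir S: first cell '.' (not opp) -> no flip
Dir SE: edge -> no flip
All flips: (4,4)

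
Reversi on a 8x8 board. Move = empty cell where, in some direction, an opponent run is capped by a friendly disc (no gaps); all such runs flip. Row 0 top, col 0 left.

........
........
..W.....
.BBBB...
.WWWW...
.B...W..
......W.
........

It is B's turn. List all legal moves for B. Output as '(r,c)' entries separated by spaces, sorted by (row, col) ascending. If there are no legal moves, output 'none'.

(1,1): flips 1 -> legal
(1,2): flips 1 -> legal
(1,3): flips 1 -> legal
(2,1): no bracket -> illegal
(2,3): no bracket -> illegal
(3,0): no bracket -> illegal
(3,5): no bracket -> illegal
(4,0): no bracket -> illegal
(4,5): no bracket -> illegal
(4,6): no bracket -> illegal
(5,0): flips 1 -> legal
(5,2): flips 2 -> legal
(5,3): flips 2 -> legal
(5,4): flips 2 -> legal
(5,6): no bracket -> illegal
(5,7): no bracket -> illegal
(6,4): no bracket -> illegal
(6,5): no bracket -> illegal
(6,7): no bracket -> illegal
(7,5): no bracket -> illegal
(7,6): no bracket -> illegal
(7,7): flips 3 -> legal

Answer: (1,1) (1,2) (1,3) (5,0) (5,2) (5,3) (5,4) (7,7)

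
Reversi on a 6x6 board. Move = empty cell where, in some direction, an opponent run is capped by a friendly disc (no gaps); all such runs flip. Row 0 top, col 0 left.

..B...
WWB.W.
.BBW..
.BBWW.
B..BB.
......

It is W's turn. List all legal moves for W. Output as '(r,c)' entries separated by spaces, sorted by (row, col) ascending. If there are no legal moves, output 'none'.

(0,1): flips 1 -> legal
(0,3): no bracket -> illegal
(1,3): flips 1 -> legal
(2,0): flips 2 -> legal
(3,0): flips 2 -> legal
(3,5): no bracket -> illegal
(4,1): flips 3 -> legal
(4,2): no bracket -> illegal
(4,5): no bracket -> illegal
(5,0): no bracket -> illegal
(5,1): no bracket -> illegal
(5,2): flips 1 -> legal
(5,3): flips 1 -> legal
(5,4): flips 4 -> legal
(5,5): flips 1 -> legal

Answer: (0,1) (1,3) (2,0) (3,0) (4,1) (5,2) (5,3) (5,4) (5,5)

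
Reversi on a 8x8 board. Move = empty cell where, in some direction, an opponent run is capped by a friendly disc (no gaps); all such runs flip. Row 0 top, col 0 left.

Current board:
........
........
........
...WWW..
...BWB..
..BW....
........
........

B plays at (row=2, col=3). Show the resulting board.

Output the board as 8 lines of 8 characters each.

Answer: ........
........
...B....
...BBW..
...BWB..
..BW....
........
........

Derivation:
Place B at (2,3); scan 8 dirs for brackets.
Dir NW: first cell '.' (not opp) -> no flip
Dir N: first cell '.' (not opp) -> no flip
Dir NE: first cell '.' (not opp) -> no flip
Dir W: first cell '.' (not opp) -> no flip
Dir E: first cell '.' (not opp) -> no flip
Dir SW: first cell '.' (not opp) -> no flip
Dir S: opp run (3,3) capped by B -> flip
Dir SE: opp run (3,4) capped by B -> flip
All flips: (3,3) (3,4)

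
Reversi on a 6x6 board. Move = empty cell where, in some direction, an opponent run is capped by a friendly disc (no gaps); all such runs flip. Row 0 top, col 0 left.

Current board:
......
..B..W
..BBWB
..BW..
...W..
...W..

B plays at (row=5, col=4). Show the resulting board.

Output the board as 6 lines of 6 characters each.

Answer: ......
..B..W
..BBWB
..BW..
...B..
...WB.

Derivation:
Place B at (5,4); scan 8 dirs for brackets.
Dir NW: opp run (4,3) capped by B -> flip
Dir N: first cell '.' (not opp) -> no flip
Dir NE: first cell '.' (not opp) -> no flip
Dir W: opp run (5,3), next='.' -> no flip
Dir E: first cell '.' (not opp) -> no flip
Dir SW: edge -> no flip
Dir S: edge -> no flip
Dir SE: edge -> no flip
All flips: (4,3)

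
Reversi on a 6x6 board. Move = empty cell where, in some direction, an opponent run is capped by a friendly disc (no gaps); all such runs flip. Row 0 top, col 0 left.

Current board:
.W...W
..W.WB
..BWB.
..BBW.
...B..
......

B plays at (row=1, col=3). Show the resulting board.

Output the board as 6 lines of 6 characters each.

Place B at (1,3); scan 8 dirs for brackets.
Dir NW: first cell '.' (not opp) -> no flip
Dir N: first cell '.' (not opp) -> no flip
Dir NE: first cell '.' (not opp) -> no flip
Dir W: opp run (1,2), next='.' -> no flip
Dir E: opp run (1,4) capped by B -> flip
Dir SW: first cell 'B' (not opp) -> no flip
Dir S: opp run (2,3) capped by B -> flip
Dir SE: first cell 'B' (not opp) -> no flip
All flips: (1,4) (2,3)

Answer: .W...W
..WBBB
..BBB.
..BBW.
...B..
......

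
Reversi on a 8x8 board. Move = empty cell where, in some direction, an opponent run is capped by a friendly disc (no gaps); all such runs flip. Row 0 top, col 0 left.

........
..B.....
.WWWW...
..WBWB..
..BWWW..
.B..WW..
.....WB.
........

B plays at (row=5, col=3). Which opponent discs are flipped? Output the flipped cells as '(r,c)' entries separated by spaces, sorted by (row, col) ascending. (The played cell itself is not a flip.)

Answer: (4,3) (4,4)

Derivation:
Dir NW: first cell 'B' (not opp) -> no flip
Dir N: opp run (4,3) capped by B -> flip
Dir NE: opp run (4,4) capped by B -> flip
Dir W: first cell '.' (not opp) -> no flip
Dir E: opp run (5,4) (5,5), next='.' -> no flip
Dir SW: first cell '.' (not opp) -> no flip
Dir S: first cell '.' (not opp) -> no flip
Dir SE: first cell '.' (not opp) -> no flip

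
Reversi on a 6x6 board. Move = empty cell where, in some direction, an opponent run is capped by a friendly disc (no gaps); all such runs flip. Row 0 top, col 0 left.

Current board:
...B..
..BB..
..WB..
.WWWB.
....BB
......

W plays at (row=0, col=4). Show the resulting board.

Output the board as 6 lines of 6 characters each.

Place W at (0,4); scan 8 dirs for brackets.
Dir NW: edge -> no flip
Dir N: edge -> no flip
Dir NE: edge -> no flip
Dir W: opp run (0,3), next='.' -> no flip
Dir E: first cell '.' (not opp) -> no flip
Dir SW: opp run (1,3) capped by W -> flip
Dir S: first cell '.' (not opp) -> no flip
Dir SE: first cell '.' (not opp) -> no flip
All flips: (1,3)

Answer: ...BW.
..BW..
..WB..
.WWWB.
....BB
......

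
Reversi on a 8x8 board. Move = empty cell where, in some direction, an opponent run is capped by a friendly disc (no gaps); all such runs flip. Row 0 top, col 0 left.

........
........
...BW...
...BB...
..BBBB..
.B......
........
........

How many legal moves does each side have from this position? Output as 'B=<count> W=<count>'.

-- B to move --
(1,3): no bracket -> illegal
(1,4): flips 1 -> legal
(1,5): flips 1 -> legal
(2,5): flips 1 -> legal
(3,5): no bracket -> illegal
B mobility = 3
-- W to move --
(1,2): no bracket -> illegal
(1,3): no bracket -> illegal
(1,4): no bracket -> illegal
(2,2): flips 1 -> legal
(2,5): no bracket -> illegal
(3,1): no bracket -> illegal
(3,2): no bracket -> illegal
(3,5): no bracket -> illegal
(3,6): no bracket -> illegal
(4,0): no bracket -> illegal
(4,1): no bracket -> illegal
(4,6): no bracket -> illegal
(5,0): no bracket -> illegal
(5,2): no bracket -> illegal
(5,3): no bracket -> illegal
(5,4): flips 2 -> legal
(5,5): no bracket -> illegal
(5,6): no bracket -> illegal
(6,0): flips 3 -> legal
(6,1): no bracket -> illegal
(6,2): no bracket -> illegal
W mobility = 3

Answer: B=3 W=3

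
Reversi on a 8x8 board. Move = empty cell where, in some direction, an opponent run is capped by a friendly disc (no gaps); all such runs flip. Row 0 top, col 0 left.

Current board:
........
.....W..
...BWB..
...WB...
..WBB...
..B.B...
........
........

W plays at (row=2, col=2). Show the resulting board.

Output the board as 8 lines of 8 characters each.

Answer: ........
.....W..
..WWWB..
...WB...
..WBB...
..B.B...
........
........

Derivation:
Place W at (2,2); scan 8 dirs for brackets.
Dir NW: first cell '.' (not opp) -> no flip
Dir N: first cell '.' (not opp) -> no flip
Dir NE: first cell '.' (not opp) -> no flip
Dir W: first cell '.' (not opp) -> no flip
Dir E: opp run (2,3) capped by W -> flip
Dir SW: first cell '.' (not opp) -> no flip
Dir S: first cell '.' (not opp) -> no flip
Dir SE: first cell 'W' (not opp) -> no flip
All flips: (2,3)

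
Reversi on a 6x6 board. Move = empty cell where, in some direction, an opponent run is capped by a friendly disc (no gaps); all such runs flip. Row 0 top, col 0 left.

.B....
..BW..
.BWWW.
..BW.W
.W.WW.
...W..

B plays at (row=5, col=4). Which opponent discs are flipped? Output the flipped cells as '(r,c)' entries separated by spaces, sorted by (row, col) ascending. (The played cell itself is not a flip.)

Answer: (4,3)

Derivation:
Dir NW: opp run (4,3) capped by B -> flip
Dir N: opp run (4,4), next='.' -> no flip
Dir NE: first cell '.' (not opp) -> no flip
Dir W: opp run (5,3), next='.' -> no flip
Dir E: first cell '.' (not opp) -> no flip
Dir SW: edge -> no flip
Dir S: edge -> no flip
Dir SE: edge -> no flip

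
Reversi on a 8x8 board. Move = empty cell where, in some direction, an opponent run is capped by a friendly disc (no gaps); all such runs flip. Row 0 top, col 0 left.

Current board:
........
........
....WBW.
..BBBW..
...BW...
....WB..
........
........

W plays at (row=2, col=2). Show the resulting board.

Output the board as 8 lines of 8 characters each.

Place W at (2,2); scan 8 dirs for brackets.
Dir NW: first cell '.' (not opp) -> no flip
Dir N: first cell '.' (not opp) -> no flip
Dir NE: first cell '.' (not opp) -> no flip
Dir W: first cell '.' (not opp) -> no flip
Dir E: first cell '.' (not opp) -> no flip
Dir SW: first cell '.' (not opp) -> no flip
Dir S: opp run (3,2), next='.' -> no flip
Dir SE: opp run (3,3) capped by W -> flip
All flips: (3,3)

Answer: ........
........
..W.WBW.
..BWBW..
...BW...
....WB..
........
........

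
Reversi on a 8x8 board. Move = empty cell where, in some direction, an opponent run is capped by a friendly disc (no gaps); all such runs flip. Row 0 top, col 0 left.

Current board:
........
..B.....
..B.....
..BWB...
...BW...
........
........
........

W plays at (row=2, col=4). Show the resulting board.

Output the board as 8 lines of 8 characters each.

Place W at (2,4); scan 8 dirs for brackets.
Dir NW: first cell '.' (not opp) -> no flip
Dir N: first cell '.' (not opp) -> no flip
Dir NE: first cell '.' (not opp) -> no flip
Dir W: first cell '.' (not opp) -> no flip
Dir E: first cell '.' (not opp) -> no flip
Dir SW: first cell 'W' (not opp) -> no flip
Dir S: opp run (3,4) capped by W -> flip
Dir SE: first cell '.' (not opp) -> no flip
All flips: (3,4)

Answer: ........
..B.....
..B.W...
..BWW...
...BW...
........
........
........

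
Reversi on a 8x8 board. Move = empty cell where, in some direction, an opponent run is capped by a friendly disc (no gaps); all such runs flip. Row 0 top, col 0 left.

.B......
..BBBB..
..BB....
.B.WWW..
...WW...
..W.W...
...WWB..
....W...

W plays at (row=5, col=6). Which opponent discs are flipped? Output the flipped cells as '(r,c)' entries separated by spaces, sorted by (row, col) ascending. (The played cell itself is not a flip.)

Answer: (6,5)

Derivation:
Dir NW: first cell '.' (not opp) -> no flip
Dir N: first cell '.' (not opp) -> no flip
Dir NE: first cell '.' (not opp) -> no flip
Dir W: first cell '.' (not opp) -> no flip
Dir E: first cell '.' (not opp) -> no flip
Dir SW: opp run (6,5) capped by W -> flip
Dir S: first cell '.' (not opp) -> no flip
Dir SE: first cell '.' (not opp) -> no flip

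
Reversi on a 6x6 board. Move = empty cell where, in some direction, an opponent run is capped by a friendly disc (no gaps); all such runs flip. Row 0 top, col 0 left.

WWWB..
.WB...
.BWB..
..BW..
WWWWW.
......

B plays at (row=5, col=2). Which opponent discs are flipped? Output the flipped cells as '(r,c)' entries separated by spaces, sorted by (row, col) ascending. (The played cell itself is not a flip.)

Answer: (4,2)

Derivation:
Dir NW: opp run (4,1), next='.' -> no flip
Dir N: opp run (4,2) capped by B -> flip
Dir NE: opp run (4,3), next='.' -> no flip
Dir W: first cell '.' (not opp) -> no flip
Dir E: first cell '.' (not opp) -> no flip
Dir SW: edge -> no flip
Dir S: edge -> no flip
Dir SE: edge -> no flip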